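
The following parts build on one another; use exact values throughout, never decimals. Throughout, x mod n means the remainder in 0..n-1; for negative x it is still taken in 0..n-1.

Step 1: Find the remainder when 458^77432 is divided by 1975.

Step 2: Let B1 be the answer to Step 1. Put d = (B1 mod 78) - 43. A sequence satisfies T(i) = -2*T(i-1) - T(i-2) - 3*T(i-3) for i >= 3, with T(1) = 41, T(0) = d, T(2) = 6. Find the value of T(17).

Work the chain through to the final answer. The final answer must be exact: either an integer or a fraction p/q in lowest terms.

328281

Step 1: squarings mod 1975: 458^1=458, 458^2=414, 458^4=1546, 458^8=366, 458^16=1631, 458^32=1811, 458^64=1221, 458^128=1691, 458^256=1656, 458^512=1036, 458^1024=871, 458^2048=241, 458^4096=806, 458^8192=1836, 458^16384=1546, 458^32768=366, 458^65536=1631; 458^77432 = 458^8 * 458^16 * 458^32 * 458^64 * 458^512 * 458^1024 * 458^2048 * 458^8192 * 458^65536 = 1211 (mod 1975); answer 1211
Step 2: B1 = 1211; d = -2; T(3) = -2*(6) - 1*(41) - 3*(-2) = -47; iterating: T(3)=-47, T(4)=-35, T(5)=99, T(6)=-22, T(7)=50, T(8)=-375, T(9)=766, T(10)=-1307, T(11)=2973, T(12)=-6937, T(13)=14822, T(14)=-31626, T(15)=69241, T(16)=-151322, T(17)=328281; answer 328281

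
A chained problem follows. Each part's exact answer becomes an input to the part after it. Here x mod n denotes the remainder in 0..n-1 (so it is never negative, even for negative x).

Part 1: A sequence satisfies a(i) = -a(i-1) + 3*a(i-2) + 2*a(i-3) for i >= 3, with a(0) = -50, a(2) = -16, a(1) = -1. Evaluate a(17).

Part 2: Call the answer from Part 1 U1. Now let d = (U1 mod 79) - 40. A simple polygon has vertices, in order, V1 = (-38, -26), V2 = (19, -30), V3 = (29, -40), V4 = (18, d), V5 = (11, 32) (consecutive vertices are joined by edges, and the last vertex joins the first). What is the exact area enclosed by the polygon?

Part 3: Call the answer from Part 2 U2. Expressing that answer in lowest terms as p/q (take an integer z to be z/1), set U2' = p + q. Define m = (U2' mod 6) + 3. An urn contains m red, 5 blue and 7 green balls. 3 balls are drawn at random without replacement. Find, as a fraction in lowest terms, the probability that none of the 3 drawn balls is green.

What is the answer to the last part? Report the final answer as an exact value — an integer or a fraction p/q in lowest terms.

Part 1: a(3) = -1*(-16) + 3*(-1) + 2*(-50) = -87; iterating: a(3)=-87, a(4)=37, a(5)=-330, a(6)=267, a(7)=-1183, a(8)=1324, a(9)=-4339, a(10)=5945, a(11)=-16314, a(12)=25471, a(13)=-62523, a(14)=106308, a(15)=-242935, a(16)=436813, a(17)=-953002; answer -953002
Part 2: U1 = -953002; d = 14; cross terms: (-38*-30 - 19*-26)=1634, (19*-40 - 29*-30)=110, (29*14 - 18*-40)=1126, (18*32 - 11*14)=422, (11*-26 - -38*32)=930; twice the area = |4222| = 4222; area = 2111; answer 2111
Part 3: U2 = 2111; threaded value p + q = 2112; m = 3; total draws C(15,3) = 455; favorable C(8,3) = 56; P = 8/65; answer 8/65

8/65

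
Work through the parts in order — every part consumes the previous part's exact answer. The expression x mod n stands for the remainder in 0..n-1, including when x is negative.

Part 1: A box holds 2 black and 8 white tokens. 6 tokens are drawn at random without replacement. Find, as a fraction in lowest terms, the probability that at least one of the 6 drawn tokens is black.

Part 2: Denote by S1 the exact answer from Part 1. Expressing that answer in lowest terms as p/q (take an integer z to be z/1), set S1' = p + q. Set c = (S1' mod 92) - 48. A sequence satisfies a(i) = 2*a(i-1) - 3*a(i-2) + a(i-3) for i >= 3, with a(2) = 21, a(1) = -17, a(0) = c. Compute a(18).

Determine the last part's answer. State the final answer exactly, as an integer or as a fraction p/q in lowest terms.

Part 1: total draws C(10,6) = 210; complement C(8,6) = 28; favorable 210 - 28 = 182; P = 13/15; answer 13/15
Part 2: S1 = 13/15; threaded value p + q = 28; c = -20; a(3) = 2*(21) - 3*(-17) + 1*(-20) = 73; iterating: a(3)=73, a(4)=66, a(5)=-66, a(6)=-257, a(7)=-250, a(8)=205, a(9)=903, a(10)=941, a(11)=-622, a(12)=-3164, a(13)=-3521, a(14)=1828, a(15)=11055, a(16)=13105, a(17)=-5127, a(18)=-38514; answer -38514

-38514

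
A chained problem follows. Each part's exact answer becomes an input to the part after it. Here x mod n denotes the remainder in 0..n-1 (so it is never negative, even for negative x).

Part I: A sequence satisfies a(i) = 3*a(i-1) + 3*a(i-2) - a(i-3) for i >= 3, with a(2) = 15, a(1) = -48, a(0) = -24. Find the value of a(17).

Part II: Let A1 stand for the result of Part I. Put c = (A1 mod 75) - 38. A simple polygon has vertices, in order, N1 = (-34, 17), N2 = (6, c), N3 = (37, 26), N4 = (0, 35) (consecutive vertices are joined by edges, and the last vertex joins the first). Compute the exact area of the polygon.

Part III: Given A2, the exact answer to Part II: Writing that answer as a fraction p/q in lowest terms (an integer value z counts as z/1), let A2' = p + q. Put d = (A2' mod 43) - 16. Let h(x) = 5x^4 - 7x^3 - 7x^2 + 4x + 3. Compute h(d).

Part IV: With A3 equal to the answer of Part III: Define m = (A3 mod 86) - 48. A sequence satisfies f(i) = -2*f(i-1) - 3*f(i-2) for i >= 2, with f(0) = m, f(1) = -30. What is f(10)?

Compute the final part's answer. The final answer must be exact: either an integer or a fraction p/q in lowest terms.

Part I: a(3) = 3*(15) + 3*(-48) - 1*(-24) = -75; iterating: a(3)=-75, a(4)=-132, a(5)=-636, a(6)=-2229, a(7)=-8463, a(8)=-31440, a(9)=-117480, a(10)=-438297, a(11)=-1635891, a(12)=-6105084, a(13)=-22784628, a(14)=-85033245, a(15)=-317348535, a(16)=-1184360712, a(17)=-4420094496; answer -4420094496
Part II: A1 = -4420094496; c = 16; cross terms: (-34*16 - 6*17)=-646, (6*26 - 37*16)=-436, (37*35 - 0*26)=1295, (0*17 - -34*35)=1190; twice the area = |1403| = 1403; area = 1403/2; answer 1403/2
Part III: A2 = 1403/2; threaded value p + q = 1405; d = 13; 5*(13)^4 - 7*(13)^3 - 7*(13)^2 + 4*(13)^1 + 3 = (142805) + (-15379) + (-1183) + (52) + (3) = 126298; answer 126298
Part IV: A3 = 126298; m = 2; f(2) = -2*(-30) - 3*(2) = 54; iterating: f(2)=54, f(3)=-18, f(4)=-126, f(5)=306, f(6)=-234, f(7)=-450, f(8)=1602, f(9)=-1854, f(10)=-1098; answer -1098

-1098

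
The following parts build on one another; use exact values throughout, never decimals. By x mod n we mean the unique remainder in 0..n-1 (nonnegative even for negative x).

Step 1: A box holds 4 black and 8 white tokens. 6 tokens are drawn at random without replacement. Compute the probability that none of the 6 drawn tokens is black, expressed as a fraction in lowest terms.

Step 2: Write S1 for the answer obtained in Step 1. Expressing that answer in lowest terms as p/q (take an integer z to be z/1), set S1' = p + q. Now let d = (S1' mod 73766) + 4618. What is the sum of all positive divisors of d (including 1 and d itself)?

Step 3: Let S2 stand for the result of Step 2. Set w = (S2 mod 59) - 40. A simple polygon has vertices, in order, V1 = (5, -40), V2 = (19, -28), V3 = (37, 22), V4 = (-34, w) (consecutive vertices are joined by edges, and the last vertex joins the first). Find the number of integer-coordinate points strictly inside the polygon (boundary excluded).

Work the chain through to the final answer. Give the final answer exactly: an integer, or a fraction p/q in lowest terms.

1544

Step 1: total draws C(12,6) = 924; favorable C(8,6) = 28; P = 1/33; answer 1/33
Step 2: S1 = 1/33; threaded value p + q = 34; d = 4652; 4652 = 2^2 * 1163; sigma = (1 + 2 + 4) * (1 + 1163) = 7 * 1164 = 8148; answer 8148
Step 3: S2 = 8148; w = -34; cross terms: (5*-28 - 19*-40)=620, (19*22 - 37*-28)=1454, (37*-34 - -34*22)=-510, (-34*-40 - 5*-34)=1530; twice the area = |3094| = 3094; area = 1547; boundary points = 2 + 2 + 1 + 3 = 8; strictly interior points = area - boundary/2 + 1 = 1544; answer 1544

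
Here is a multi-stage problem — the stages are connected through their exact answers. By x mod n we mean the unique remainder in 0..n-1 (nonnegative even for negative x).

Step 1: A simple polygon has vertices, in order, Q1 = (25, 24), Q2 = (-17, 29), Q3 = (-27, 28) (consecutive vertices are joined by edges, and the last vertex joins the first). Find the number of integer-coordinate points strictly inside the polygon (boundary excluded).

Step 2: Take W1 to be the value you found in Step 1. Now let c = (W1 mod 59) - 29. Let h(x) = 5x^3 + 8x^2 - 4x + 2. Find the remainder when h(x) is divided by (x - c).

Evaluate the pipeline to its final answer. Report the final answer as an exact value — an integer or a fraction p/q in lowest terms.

18617

Step 1: cross terms: (25*29 - -17*24)=1133, (-17*28 - -27*29)=307, (-27*24 - 25*28)=-1348; twice the area = |92| = 92; area = 46; boundary points = 1 + 1 + 4 = 6; strictly interior points = area - boundary/2 + 1 = 44; answer 44
Step 2: W1 = 44; c = 15; remainder = value at the root: 5*(15)^3 + 8*(15)^2 - 4*(15)^1 + 2 = (16875) + (1800) + (-60) + (2) = 18617; answer 18617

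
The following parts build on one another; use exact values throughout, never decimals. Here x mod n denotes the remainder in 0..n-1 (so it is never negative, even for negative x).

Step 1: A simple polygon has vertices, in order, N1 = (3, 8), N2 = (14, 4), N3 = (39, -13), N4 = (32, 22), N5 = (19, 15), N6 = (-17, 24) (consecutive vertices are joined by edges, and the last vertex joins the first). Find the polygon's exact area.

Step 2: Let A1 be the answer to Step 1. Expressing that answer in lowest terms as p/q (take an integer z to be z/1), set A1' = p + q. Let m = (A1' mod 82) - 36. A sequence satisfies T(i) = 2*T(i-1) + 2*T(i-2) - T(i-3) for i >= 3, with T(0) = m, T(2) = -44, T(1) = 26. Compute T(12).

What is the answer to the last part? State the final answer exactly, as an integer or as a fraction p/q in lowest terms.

-225819

Step 1: cross terms: (3*4 - 14*8)=-100, (14*-13 - 39*4)=-338, (39*22 - 32*-13)=1274, (32*15 - 19*22)=62, (19*24 - -17*15)=711, (-17*8 - 3*24)=-208; twice the area = |1401| = 1401; area = 1401/2; answer 1401/2
Step 2: A1 = 1401/2; threaded value p + q = 1403; m = -27; T(3) = 2*(-44) + 2*(26) - 1*(-27) = -9; iterating: T(3)=-9, T(4)=-132, T(5)=-238, T(6)=-731, T(7)=-1806, T(8)=-4836, T(9)=-12553, T(10)=-32972, T(11)=-86214, T(12)=-225819; answer -225819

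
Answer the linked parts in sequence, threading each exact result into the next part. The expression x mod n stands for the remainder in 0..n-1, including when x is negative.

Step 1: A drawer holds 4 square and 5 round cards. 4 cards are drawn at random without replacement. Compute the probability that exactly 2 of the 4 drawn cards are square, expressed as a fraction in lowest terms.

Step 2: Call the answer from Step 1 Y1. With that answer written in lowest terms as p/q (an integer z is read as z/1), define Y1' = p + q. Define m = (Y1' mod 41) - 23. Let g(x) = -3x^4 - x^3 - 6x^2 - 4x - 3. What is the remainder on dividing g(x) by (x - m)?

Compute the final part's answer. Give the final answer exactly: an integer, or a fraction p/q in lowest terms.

Step 1: total draws C(9,4) = 126; favorable C(4,2)*C(5,2) = 60; P = 10/21; answer 10/21
Step 2: Y1 = 10/21; threaded value p + q = 31; m = 8; remainder = value at the root: -3*(8)^4 - 1*(8)^3 - 6*(8)^2 - 4*(8)^1 - 3 = (-12288) + (-512) + (-384) + (-32) + (-3) = -13219; answer -13219

-13219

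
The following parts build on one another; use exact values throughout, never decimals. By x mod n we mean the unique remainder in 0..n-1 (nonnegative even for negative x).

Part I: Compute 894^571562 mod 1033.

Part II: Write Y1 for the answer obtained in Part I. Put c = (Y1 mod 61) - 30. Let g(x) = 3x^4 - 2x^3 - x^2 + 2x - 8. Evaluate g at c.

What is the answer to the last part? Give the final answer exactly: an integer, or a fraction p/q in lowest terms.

18154

Part I: squarings mod 1033: 894^1=894, 894^2=727, 894^4=666, 894^8=399, 894^16=119, 894^32=732, 894^64=730, 894^128=905, 894^256=889, 894^512=76, 894^1024=611, 894^2048=408, 894^4096=151, 894^8192=75, 894^16384=460, 894^32768=868, 894^65536=367, 894^131072=399, 894^262144=119, 894^524288=732; 894^571562 = 894^2 * 894^8 * 894^32 * 894^128 * 894^2048 * 894^4096 * 894^8192 * 894^32768 * 894^524288 = 710 (mod 1033); answer 710
Part II: Y1 = 710; c = 9; 3*(9)^4 - 2*(9)^3 - 1*(9)^2 + 2*(9)^1 - 8 = (19683) + (-1458) + (-81) + (18) + (-8) = 18154; answer 18154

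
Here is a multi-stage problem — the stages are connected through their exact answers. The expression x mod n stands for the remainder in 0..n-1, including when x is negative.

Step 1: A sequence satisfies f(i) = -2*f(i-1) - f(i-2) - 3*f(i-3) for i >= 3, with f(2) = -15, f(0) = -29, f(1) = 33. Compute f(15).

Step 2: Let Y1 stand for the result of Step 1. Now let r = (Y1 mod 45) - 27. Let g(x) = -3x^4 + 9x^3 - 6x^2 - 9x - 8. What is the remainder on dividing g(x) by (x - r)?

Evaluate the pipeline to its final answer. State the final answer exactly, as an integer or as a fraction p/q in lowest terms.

Step 1: f(3) = -2*(-15) - 1*(33) - 3*(-29) = 84; iterating: f(3)=84, f(4)=-252, f(5)=465, f(6)=-930, f(7)=2151, f(8)=-4767, f(9)=10173, f(10)=-22032, f(11)=48192, f(12)=-104871, f(13)=227646, f(14)=-494997, f(15)=1076961; answer 1076961
Step 2: Y1 = 1076961; r = -6; remainder = value at the root: -3*(-6)^4 + 9*(-6)^3 - 6*(-6)^2 - 9*(-6)^1 - 8 = (-3888) + (-1944) + (-216) + (54) + (-8) = -6002; answer -6002

-6002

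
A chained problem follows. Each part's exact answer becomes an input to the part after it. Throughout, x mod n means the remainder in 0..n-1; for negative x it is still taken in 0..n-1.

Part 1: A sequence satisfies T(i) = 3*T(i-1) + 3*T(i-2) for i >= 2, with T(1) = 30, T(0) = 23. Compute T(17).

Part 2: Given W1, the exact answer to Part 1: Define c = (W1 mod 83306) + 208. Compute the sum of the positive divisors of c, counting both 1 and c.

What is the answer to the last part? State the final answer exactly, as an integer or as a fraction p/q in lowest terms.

Part 1: T(2) = 3*(30) + 3*(23) = 159; iterating: T(2)=159, T(3)=567, T(4)=2178, T(5)=8235, T(6)=31239, T(7)=118422, T(8)=448983, T(9)=1702215, T(10)=6453594, T(11)=24467427, T(12)=92763063, T(13)=351691470, T(14)=1333363599, T(15)=5055165207, T(16)=19165586418, T(17)=72662254875; answer 72662254875
Part 2: W1 = 72662254875; c = 12785; 12785 = 5 * 2557; sigma = (1 + 5) * (1 + 2557) = 6 * 2558 = 15348; answer 15348

15348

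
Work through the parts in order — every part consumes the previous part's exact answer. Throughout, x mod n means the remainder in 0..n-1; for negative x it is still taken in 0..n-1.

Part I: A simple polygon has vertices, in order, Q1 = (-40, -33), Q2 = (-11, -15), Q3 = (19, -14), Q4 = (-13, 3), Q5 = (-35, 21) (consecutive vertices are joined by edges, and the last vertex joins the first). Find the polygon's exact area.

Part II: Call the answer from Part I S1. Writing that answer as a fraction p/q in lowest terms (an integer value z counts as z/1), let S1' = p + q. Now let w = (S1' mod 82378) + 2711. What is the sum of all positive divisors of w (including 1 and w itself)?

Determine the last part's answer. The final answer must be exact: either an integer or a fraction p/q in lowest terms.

Part I: cross terms: (-40*-15 - -11*-33)=237, (-11*-14 - 19*-15)=439, (19*3 - -13*-14)=-125, (-13*21 - -35*3)=-168, (-35*-33 - -40*21)=1995; twice the area = |2378| = 2378; area = 1189; answer 1189
Part II: S1 = 1189; threaded value p + q = 1190; w = 3901; 3901 = 47 * 83; sigma = (1 + 47) * (1 + 83) = 48 * 84 = 4032; answer 4032

4032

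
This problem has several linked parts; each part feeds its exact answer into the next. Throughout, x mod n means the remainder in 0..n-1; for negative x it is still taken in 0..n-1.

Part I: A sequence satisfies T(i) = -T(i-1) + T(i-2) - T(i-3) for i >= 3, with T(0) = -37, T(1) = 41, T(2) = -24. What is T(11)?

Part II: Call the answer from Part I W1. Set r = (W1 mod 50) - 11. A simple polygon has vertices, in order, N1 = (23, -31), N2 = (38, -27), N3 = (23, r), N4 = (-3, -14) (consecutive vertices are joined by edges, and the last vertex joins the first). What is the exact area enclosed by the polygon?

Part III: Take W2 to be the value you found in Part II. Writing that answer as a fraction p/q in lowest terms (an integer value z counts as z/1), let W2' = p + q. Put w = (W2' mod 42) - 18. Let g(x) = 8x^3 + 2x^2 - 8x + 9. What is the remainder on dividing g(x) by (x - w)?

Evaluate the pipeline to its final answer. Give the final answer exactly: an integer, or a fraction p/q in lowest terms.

-5589

Part I: T(3) = -1*(-24) + 1*(41) - 1*(-37) = 102; iterating: T(3)=102, T(4)=-167, T(5)=293, T(6)=-562, T(7)=1022, T(8)=-1877, T(9)=3461, T(10)=-6360, T(11)=11698; answer 11698
Part II: W1 = 11698; r = 37; cross terms: (23*-27 - 38*-31)=557, (38*37 - 23*-27)=2027, (23*-14 - -3*37)=-211, (-3*-31 - 23*-14)=415; twice the area = |2788| = 2788; area = 1394; answer 1394
Part III: W2 = 1394; threaded value p + q = 1395; w = -9; remainder = value at the root: 8*(-9)^3 + 2*(-9)^2 - 8*(-9)^1 + 9 = (-5832) + (162) + (72) + (9) = -5589; answer -5589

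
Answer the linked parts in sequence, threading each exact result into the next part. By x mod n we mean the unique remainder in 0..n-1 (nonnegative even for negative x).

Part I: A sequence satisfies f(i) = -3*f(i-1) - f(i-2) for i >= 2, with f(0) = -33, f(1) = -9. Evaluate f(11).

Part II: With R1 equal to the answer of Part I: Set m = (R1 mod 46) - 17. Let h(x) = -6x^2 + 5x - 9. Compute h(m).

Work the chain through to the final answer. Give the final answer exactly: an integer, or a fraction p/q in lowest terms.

-958

Part I: f(2) = -3*(-9) - 1*(-33) = 60; iterating: f(2)=60, f(3)=-171, f(4)=453, f(5)=-1188, f(6)=3111, f(7)=-8145, f(8)=21324, f(9)=-55827, f(10)=146157, f(11)=-382644; answer -382644
Part II: R1 = -382644; m = 13; -6*(13)^2 + 5*(13)^1 - 9 = (-1014) + (65) + (-9) = -958; answer -958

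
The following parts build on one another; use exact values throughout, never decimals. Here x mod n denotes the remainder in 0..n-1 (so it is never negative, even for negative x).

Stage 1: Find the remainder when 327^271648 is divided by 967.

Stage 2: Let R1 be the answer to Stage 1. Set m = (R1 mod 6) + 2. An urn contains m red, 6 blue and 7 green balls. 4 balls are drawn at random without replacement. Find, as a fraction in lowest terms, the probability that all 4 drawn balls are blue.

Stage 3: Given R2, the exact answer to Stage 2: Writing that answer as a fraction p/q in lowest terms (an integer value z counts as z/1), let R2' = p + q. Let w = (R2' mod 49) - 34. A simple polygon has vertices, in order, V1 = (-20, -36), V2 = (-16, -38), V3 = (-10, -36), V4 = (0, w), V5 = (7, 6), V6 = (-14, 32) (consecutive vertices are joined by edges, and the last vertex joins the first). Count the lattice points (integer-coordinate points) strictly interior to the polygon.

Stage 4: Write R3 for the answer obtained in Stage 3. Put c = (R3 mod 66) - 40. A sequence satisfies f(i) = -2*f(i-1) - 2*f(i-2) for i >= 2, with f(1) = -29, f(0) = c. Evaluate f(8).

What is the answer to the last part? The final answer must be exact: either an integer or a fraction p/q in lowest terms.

-528

Stage 1: squarings mod 967: 327^1=327, 327^2=559, 327^4=140, 327^8=260, 327^16=877, 327^32=364, 327^64=17, 327^128=289, 327^256=359, 327^512=270, 327^1024=375, 327^2048=410, 327^4096=809, 327^8192=789, 327^16384=740, 327^32768=278, 327^65536=891, 327^131072=941, 327^262144=676; 327^271648 = 327^32 * 327^256 * 327^1024 * 327^8192 * 327^262144 = 379 (mod 967); answer 379
Stage 2: R1 = 379; m = 3; total draws C(16,4) = 1820; favorable C(6,4) = 15; P = 3/364; answer 3/364
Stage 3: R2 = 3/364; threaded value p + q = 367; w = -10; cross terms: (-20*-38 - -16*-36)=184, (-16*-36 - -10*-38)=196, (-10*-10 - 0*-36)=100, (0*6 - 7*-10)=70, (7*32 - -14*6)=308, (-14*-36 - -20*32)=1144; twice the area = |2002| = 2002; area = 1001; boundary points = 2 + 2 + 2 + 1 + 1 + 2 = 10; strictly interior points = area - boundary/2 + 1 = 997; answer 997
Stage 4: R3 = 997; c = -33; f(2) = -2*(-29) - 2*(-33) = 124; iterating: f(2)=124, f(3)=-190, f(4)=132, f(5)=116, f(6)=-496, f(7)=760, f(8)=-528; answer -528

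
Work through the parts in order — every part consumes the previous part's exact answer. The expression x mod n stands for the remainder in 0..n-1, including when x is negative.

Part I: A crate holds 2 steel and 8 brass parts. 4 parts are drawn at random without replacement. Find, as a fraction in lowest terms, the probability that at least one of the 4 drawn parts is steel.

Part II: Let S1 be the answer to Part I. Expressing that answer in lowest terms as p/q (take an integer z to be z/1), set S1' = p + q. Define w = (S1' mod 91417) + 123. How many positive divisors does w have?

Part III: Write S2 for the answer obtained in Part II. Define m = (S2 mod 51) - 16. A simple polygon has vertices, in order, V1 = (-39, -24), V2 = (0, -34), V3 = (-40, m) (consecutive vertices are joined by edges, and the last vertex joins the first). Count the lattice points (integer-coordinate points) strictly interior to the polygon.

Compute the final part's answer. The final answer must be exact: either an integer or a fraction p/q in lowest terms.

Part I: total draws C(10,4) = 210; complement C(8,4) = 70; favorable 210 - 70 = 140; P = 2/3; answer 2/3
Part II: S1 = 2/3; threaded value p + q = 5; w = 128; 128 = 2^7; number of divisors = (7+1) = 8; answer 8
Part III: S2 = 8; m = -8; cross terms: (-39*-34 - 0*-24)=1326, (0*-8 - -40*-34)=-1360, (-40*-24 - -39*-8)=648; twice the area = |614| = 614; area = 307; boundary points = 1 + 2 + 1 = 4; strictly interior points = area - boundary/2 + 1 = 306; answer 306

306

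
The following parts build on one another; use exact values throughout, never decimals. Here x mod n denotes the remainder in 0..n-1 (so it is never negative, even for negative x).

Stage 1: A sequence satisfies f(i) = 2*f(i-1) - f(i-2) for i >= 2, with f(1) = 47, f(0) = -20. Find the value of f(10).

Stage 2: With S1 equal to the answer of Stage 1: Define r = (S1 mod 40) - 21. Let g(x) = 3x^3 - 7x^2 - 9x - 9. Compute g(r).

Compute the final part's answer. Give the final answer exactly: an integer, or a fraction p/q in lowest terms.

Stage 1: f(2) = 2*(47) - 1*(-20) = 114; iterating: f(2)=114, f(3)=181, f(4)=248, f(5)=315, f(6)=382, f(7)=449, f(8)=516, f(9)=583, f(10)=650; answer 650
Stage 2: S1 = 650; r = -11; 3*(-11)^3 - 7*(-11)^2 - 9*(-11)^1 - 9 = (-3993) + (-847) + (99) + (-9) = -4750; answer -4750

-4750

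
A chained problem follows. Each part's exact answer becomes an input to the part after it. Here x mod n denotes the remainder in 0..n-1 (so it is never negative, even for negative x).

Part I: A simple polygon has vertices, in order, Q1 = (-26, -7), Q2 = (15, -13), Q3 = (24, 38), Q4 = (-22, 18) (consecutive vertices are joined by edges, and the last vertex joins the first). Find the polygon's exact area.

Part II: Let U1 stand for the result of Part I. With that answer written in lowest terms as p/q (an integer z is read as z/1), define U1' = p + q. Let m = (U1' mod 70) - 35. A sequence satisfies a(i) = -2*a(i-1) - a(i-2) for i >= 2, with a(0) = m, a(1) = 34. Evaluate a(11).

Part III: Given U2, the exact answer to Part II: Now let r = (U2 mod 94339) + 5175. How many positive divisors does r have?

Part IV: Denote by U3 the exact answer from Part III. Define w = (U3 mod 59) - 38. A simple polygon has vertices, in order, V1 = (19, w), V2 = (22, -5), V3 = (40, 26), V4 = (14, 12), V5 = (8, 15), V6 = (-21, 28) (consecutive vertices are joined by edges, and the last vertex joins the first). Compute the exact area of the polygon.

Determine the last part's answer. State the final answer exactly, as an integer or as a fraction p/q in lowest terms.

Part I: cross terms: (-26*-13 - 15*-7)=443, (15*38 - 24*-13)=882, (24*18 - -22*38)=1268, (-22*-7 - -26*18)=622; twice the area = |3215| = 3215; area = 3215/2; answer 3215/2
Part II: U1 = 3215/2; threaded value p + q = 3217; m = 32; a(2) = -2*(34) - 1*(32) = -100; iterating: a(2)=-100, a(3)=166, a(4)=-232, a(5)=298, a(6)=-364, a(7)=430, a(8)=-496, a(9)=562, a(10)=-628, a(11)=694; answer 694
Part III: U2 = 694; r = 5869; 5869 is prime, so its only divisors are 1 and 5869; count = 2; answer 2
Part IV: U3 = 2; w = -36; cross terms: (19*-5 - 22*-36)=697, (22*26 - 40*-5)=772, (40*12 - 14*26)=116, (14*15 - 8*12)=114, (8*28 - -21*15)=539, (-21*-36 - 19*28)=224; twice the area = |2462| = 2462; area = 1231; answer 1231

1231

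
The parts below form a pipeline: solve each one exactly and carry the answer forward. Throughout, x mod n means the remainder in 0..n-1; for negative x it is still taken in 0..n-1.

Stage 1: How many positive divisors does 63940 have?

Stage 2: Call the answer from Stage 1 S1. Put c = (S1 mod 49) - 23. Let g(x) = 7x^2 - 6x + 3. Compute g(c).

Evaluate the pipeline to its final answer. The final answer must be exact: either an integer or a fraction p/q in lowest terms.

4

Stage 1: 63940 = 2^2 * 5 * 23 * 139; number of divisors = (2+1) * (1+1) * (1+1) * (1+1) = 24; answer 24
Stage 2: S1 = 24; c = 1; 7*(1)^2 - 6*(1)^1 + 3 = (7) + (-6) + (3) = 4; answer 4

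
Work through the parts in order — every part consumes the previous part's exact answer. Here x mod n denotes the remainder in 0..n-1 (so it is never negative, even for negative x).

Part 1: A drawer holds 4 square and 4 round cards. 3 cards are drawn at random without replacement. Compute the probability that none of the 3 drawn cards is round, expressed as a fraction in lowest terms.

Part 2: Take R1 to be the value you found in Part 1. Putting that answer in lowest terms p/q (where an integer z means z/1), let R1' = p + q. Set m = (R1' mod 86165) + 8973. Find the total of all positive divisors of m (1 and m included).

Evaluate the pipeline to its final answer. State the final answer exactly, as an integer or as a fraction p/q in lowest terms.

Part 1: total draws C(8,3) = 56; favorable C(4,3) = 4; P = 1/14; answer 1/14
Part 2: R1 = 1/14; threaded value p + q = 15; m = 8988; 8988 = 2^2 * 3 * 7 * 107; sigma = (1 + 2 + 4) * (1 + 3) * (1 + 7) * (1 + 107) = 7 * 4 * 8 * 108 = 24192; answer 24192

24192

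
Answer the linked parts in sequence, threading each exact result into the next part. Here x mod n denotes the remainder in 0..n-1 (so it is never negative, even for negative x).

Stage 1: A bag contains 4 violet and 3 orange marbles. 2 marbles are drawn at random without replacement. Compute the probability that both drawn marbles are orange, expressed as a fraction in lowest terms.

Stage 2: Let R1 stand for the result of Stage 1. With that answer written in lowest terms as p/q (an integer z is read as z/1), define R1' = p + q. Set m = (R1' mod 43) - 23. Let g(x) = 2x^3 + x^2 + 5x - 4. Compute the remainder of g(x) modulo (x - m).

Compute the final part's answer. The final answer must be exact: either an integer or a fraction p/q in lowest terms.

-6604

Stage 1: total draws C(7,2) = 21; favorable C(3,2) = 3; P = 1/7; answer 1/7
Stage 2: R1 = 1/7; threaded value p + q = 8; m = -15; remainder = value at the root: 2*(-15)^3 + 1*(-15)^2 + 5*(-15)^1 - 4 = (-6750) + (225) + (-75) + (-4) = -6604; answer -6604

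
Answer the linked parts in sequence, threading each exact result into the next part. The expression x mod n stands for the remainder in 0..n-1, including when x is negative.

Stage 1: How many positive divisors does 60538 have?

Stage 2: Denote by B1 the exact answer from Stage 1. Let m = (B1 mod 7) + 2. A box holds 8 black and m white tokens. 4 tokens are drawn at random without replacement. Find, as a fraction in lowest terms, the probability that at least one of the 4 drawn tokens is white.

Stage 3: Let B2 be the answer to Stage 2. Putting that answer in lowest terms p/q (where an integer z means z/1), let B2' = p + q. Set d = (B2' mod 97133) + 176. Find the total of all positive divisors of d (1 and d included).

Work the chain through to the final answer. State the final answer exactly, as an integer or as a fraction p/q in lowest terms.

798

Stage 1: 60538 = 2 * 30269; number of divisors = (1+1) * (1+1) = 4; answer 4
Stage 2: B1 = 4; m = 6; total draws C(14,4) = 1001; complement C(8,4) = 70; favorable 1001 - 70 = 931; P = 133/143; answer 133/143
Stage 3: B2 = 133/143; threaded value p + q = 276; d = 452; 452 = 2^2 * 113; sigma = (1 + 2 + 4) * (1 + 113) = 7 * 114 = 798; answer 798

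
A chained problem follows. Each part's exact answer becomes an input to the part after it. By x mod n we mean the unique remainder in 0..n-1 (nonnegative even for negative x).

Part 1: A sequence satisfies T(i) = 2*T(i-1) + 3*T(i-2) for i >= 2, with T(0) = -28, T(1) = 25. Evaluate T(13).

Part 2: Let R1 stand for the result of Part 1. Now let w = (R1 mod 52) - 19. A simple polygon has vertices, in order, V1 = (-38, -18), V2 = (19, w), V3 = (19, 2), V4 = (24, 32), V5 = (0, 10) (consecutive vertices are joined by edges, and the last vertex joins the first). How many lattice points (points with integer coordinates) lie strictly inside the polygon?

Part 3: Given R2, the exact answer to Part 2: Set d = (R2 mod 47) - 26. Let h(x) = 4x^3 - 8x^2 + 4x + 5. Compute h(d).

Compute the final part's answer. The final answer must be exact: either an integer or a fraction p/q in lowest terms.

5813

Part 1: T(2) = 2*(25) + 3*(-28) = -34; iterating: T(2)=-34, T(3)=7, T(4)=-88, T(5)=-155, T(6)=-574, T(7)=-1613, T(8)=-4948, T(9)=-14735, T(10)=-44314, T(11)=-132833, T(12)=-398608, T(13)=-1195715; answer -1195715
Part 2: R1 = -1195715; w = 6; cross terms: (-38*6 - 19*-18)=114, (19*2 - 19*6)=-76, (19*32 - 24*2)=560, (24*10 - 0*32)=240, (0*-18 - -38*10)=380; twice the area = |1218| = 1218; area = 609; boundary points = 3 + 4 + 5 + 2 + 2 = 16; strictly interior points = area - boundary/2 + 1 = 602; answer 602
Part 3: R2 = 602; d = 12; 4*(12)^3 - 8*(12)^2 + 4*(12)^1 + 5 = (6912) + (-1152) + (48) + (5) = 5813; answer 5813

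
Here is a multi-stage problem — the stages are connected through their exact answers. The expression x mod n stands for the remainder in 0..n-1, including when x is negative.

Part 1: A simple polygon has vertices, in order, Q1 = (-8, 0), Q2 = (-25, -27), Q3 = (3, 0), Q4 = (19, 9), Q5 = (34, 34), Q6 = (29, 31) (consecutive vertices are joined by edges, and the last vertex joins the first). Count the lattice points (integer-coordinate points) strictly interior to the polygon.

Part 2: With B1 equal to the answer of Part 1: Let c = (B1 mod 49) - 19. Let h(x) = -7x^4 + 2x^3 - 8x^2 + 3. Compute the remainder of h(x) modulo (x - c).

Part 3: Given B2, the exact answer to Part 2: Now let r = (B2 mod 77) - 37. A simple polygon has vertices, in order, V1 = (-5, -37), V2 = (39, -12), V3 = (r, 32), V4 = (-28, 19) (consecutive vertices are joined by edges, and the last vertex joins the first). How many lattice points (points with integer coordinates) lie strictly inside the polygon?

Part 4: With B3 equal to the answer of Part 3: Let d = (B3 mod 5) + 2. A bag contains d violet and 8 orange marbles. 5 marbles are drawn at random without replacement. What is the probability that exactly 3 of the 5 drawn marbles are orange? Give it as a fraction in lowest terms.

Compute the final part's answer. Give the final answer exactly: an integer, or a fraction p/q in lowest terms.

2/9

Part 1: cross terms: (-8*-27 - -25*0)=216, (-25*0 - 3*-27)=81, (3*9 - 19*0)=27, (19*34 - 34*9)=340, (34*31 - 29*34)=68, (29*0 - -8*31)=248; twice the area = |980| = 980; area = 490; boundary points = 1 + 1 + 1 + 5 + 1 + 1 = 10; strictly interior points = area - boundary/2 + 1 = 486; answer 486
Part 2: B1 = 486; c = 26; remainder = value at the root: -7*(26)^4 + 2*(26)^3 - 8*(26)^2 + 3 = (-3198832) + (35152) + (-5408) + (3) = -3169085; answer -3169085
Part 3: B2 = -3169085; r = -33; cross terms: (-5*-12 - 39*-37)=1503, (39*32 - -33*-12)=852, (-33*19 - -28*32)=269, (-28*-37 - -5*19)=1131; twice the area = |3755| = 3755; area = 3755/2; boundary points = 1 + 4 + 1 + 1 = 7; strictly interior points = area - boundary/2 + 1 = 1875; answer 1875
Part 4: B3 = 1875; d = 2; total draws C(10,5) = 252; favorable C(8,3)*C(2,2) = 56; P = 2/9; answer 2/9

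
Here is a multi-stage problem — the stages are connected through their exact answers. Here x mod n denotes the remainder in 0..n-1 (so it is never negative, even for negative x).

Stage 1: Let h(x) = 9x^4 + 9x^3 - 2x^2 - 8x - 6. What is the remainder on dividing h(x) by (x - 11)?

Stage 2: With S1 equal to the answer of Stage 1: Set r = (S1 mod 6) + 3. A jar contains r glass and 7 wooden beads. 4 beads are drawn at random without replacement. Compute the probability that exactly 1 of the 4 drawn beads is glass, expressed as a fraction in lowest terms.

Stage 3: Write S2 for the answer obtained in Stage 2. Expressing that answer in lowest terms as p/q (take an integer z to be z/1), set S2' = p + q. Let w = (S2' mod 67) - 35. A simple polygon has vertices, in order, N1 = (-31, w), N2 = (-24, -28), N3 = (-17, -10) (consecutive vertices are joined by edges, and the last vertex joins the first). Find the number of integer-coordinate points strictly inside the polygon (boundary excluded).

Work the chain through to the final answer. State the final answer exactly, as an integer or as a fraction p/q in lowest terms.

Stage 1: remainder = value at the root: 9*(11)^4 + 9*(11)^3 - 2*(11)^2 - 8*(11)^1 - 6 = (131769) + (11979) + (-242) + (-88) + (-6) = 143412; answer 143412
Stage 2: S1 = 143412; r = 3; total draws C(10,4) = 210; favorable C(3,1)*C(7,3) = 105; P = 1/2; answer 1/2
Stage 3: S2 = 1/2; threaded value p + q = 3; w = -32; cross terms: (-31*-28 - -24*-32)=100, (-24*-10 - -17*-28)=-236, (-17*-32 - -31*-10)=234; twice the area = |98| = 98; area = 49; boundary points = 1 + 1 + 2 = 4; strictly interior points = area - boundary/2 + 1 = 48; answer 48

48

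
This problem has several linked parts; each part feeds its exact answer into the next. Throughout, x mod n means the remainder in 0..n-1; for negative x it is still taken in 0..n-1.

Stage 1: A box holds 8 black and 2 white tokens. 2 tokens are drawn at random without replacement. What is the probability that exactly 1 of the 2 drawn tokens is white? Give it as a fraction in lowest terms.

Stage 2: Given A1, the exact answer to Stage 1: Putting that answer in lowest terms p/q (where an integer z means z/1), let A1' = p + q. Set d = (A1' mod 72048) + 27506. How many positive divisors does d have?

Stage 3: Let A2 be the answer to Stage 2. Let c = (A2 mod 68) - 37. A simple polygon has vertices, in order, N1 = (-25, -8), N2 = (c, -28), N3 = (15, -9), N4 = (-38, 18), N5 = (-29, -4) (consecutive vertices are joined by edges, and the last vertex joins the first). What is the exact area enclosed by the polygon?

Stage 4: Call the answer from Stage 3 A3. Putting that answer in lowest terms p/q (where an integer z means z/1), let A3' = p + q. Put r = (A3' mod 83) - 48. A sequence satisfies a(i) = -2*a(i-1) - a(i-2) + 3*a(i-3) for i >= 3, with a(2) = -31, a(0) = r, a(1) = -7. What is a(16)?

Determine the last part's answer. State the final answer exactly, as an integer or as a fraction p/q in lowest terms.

Stage 1: total draws C(10,2) = 45; favorable C(2,1)*C(8,1) = 16; P = 16/45; answer 16/45
Stage 2: A1 = 16/45; threaded value p + q = 61; d = 27567; 27567 = 3^3 * 1021; number of divisors = (3+1) * (1+1) = 8; answer 8
Stage 3: A2 = 8; c = -29; cross terms: (-25*-28 - -29*-8)=468, (-29*-9 - 15*-28)=681, (15*18 - -38*-9)=-72, (-38*-4 - -29*18)=674, (-29*-8 - -25*-4)=132; twice the area = |1883| = 1883; area = 1883/2; answer 1883/2
Stage 4: A3 = 1883/2; threaded value p + q = 1885; r = 11; a(3) = -2*(-31) - 1*(-7) + 3*(11) = 102; iterating: a(3)=102, a(4)=-194, a(5)=193, a(6)=114, a(7)=-1003, a(8)=2471, a(9)=-3597, a(10)=1714, a(11)=7582, a(12)=-27669, a(13)=52898, a(14)=-55381, a(15)=-25143, a(16)=264361; answer 264361

264361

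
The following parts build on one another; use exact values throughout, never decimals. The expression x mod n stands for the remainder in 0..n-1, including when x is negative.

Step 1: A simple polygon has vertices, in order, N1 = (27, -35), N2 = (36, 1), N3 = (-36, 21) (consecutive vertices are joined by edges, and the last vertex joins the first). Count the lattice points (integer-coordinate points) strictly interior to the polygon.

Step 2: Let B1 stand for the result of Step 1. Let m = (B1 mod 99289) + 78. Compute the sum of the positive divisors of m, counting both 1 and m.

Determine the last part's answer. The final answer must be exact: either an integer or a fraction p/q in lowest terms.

Step 1: cross terms: (27*1 - 36*-35)=1287, (36*21 - -36*1)=792, (-36*-35 - 27*21)=693; twice the area = |2772| = 2772; area = 1386; boundary points = 9 + 4 + 7 = 20; strictly interior points = area - boundary/2 + 1 = 1377; answer 1377
Step 2: B1 = 1377; m = 1455; 1455 = 3 * 5 * 97; sigma = (1 + 3) * (1 + 5) * (1 + 97) = 4 * 6 * 98 = 2352; answer 2352

2352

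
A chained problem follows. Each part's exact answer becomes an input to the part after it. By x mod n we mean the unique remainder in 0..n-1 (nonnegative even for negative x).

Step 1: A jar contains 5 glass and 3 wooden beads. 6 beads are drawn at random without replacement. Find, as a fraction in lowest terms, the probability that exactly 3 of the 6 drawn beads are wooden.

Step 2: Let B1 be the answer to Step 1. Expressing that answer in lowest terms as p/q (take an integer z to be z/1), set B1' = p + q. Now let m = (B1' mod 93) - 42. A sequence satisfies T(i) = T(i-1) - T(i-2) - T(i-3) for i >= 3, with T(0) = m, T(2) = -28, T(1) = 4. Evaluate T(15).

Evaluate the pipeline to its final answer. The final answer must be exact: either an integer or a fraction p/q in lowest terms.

-1073

Step 1: total draws C(8,6) = 28; favorable C(3,3)*C(5,3) = 10; P = 5/14; answer 5/14
Step 2: B1 = 5/14; threaded value p + q = 19; m = -23; T(3) = 1*(-28) - 1*(4) - 1*(-23) = -9; iterating: T(3)=-9, T(4)=15, T(5)=52, T(6)=46, T(7)=-21, T(8)=-119, T(9)=-144, T(10)=-4, T(11)=259, T(12)=407, T(13)=152, T(14)=-514, T(15)=-1073; answer -1073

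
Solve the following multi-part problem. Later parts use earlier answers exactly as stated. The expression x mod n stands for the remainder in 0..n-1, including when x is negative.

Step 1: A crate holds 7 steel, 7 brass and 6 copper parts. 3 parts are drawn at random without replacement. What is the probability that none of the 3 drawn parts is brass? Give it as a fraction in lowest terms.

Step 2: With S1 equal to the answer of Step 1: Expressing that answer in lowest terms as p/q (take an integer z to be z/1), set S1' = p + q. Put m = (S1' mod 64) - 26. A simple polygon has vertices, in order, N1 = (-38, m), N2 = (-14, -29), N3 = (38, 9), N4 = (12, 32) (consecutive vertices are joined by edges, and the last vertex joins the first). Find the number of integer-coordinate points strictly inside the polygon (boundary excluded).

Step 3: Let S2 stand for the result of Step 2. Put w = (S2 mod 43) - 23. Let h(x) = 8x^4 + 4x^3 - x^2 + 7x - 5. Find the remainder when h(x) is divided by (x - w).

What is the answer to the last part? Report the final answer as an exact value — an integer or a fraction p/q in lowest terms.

418375

Step 1: total draws C(20,3) = 1140; favorable C(13,3) = 286; P = 143/570; answer 143/570
Step 2: S1 = 143/570; threaded value p + q = 713; m = -17; cross terms: (-38*-29 - -14*-17)=864, (-14*9 - 38*-29)=976, (38*32 - 12*9)=1108, (12*-17 - -38*32)=1012; twice the area = |3960| = 3960; area = 1980; boundary points = 12 + 2 + 1 + 1 = 16; strictly interior points = area - boundary/2 + 1 = 1973; answer 1973
Step 3: S2 = 1973; w = 15; remainder = value at the root: 8*(15)^4 + 4*(15)^3 - 1*(15)^2 + 7*(15)^1 - 5 = (405000) + (13500) + (-225) + (105) + (-5) = 418375; answer 418375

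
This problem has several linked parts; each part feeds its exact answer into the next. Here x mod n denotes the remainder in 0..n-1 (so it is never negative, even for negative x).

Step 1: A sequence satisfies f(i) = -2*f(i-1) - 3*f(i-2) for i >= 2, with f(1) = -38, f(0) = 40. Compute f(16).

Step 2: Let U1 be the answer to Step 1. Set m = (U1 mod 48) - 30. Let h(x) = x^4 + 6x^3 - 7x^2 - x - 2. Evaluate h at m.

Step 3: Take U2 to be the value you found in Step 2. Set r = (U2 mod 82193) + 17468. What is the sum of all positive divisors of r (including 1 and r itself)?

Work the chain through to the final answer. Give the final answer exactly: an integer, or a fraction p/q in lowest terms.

Step 1: f(2) = -2*(-38) - 3*(40) = -44; iterating: f(2)=-44, f(3)=202, f(4)=-272, f(5)=-62, f(6)=940, f(7)=-1694, f(8)=568, f(9)=3946, f(10)=-9596, f(11)=7354, f(12)=14080, f(13)=-50222, f(14)=58204, f(15)=34258, f(16)=-243128; answer -243128
Step 2: U1 = -243128; m = 10; 1*(10)^4 + 6*(10)^3 - 7*(10)^2 - 1*(10)^1 - 2 = (10000) + (6000) + (-700) + (-10) + (-2) = 15288; answer 15288
Step 3: U2 = 15288; r = 32756; 32756 = 2^2 * 19 * 431; sigma = (1 + 2 + 4) * (1 + 19) * (1 + 431) = 7 * 20 * 432 = 60480; answer 60480

60480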